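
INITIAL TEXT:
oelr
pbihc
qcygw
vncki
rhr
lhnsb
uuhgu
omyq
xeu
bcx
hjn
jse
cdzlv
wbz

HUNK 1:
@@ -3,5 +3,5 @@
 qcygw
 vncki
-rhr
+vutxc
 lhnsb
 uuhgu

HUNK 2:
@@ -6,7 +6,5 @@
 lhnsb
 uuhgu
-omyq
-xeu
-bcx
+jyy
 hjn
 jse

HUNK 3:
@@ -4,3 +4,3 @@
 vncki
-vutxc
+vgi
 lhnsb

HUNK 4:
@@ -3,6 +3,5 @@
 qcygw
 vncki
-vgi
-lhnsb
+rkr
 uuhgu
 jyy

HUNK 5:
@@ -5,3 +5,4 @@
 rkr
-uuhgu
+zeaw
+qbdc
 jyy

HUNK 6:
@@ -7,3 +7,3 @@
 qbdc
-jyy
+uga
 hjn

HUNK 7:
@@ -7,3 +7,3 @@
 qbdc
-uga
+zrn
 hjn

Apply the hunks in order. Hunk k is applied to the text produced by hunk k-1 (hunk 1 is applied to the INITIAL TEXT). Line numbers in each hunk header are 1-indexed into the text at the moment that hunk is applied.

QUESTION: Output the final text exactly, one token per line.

Hunk 1: at line 3 remove [rhr] add [vutxc] -> 14 lines: oelr pbihc qcygw vncki vutxc lhnsb uuhgu omyq xeu bcx hjn jse cdzlv wbz
Hunk 2: at line 6 remove [omyq,xeu,bcx] add [jyy] -> 12 lines: oelr pbihc qcygw vncki vutxc lhnsb uuhgu jyy hjn jse cdzlv wbz
Hunk 3: at line 4 remove [vutxc] add [vgi] -> 12 lines: oelr pbihc qcygw vncki vgi lhnsb uuhgu jyy hjn jse cdzlv wbz
Hunk 4: at line 3 remove [vgi,lhnsb] add [rkr] -> 11 lines: oelr pbihc qcygw vncki rkr uuhgu jyy hjn jse cdzlv wbz
Hunk 5: at line 5 remove [uuhgu] add [zeaw,qbdc] -> 12 lines: oelr pbihc qcygw vncki rkr zeaw qbdc jyy hjn jse cdzlv wbz
Hunk 6: at line 7 remove [jyy] add [uga] -> 12 lines: oelr pbihc qcygw vncki rkr zeaw qbdc uga hjn jse cdzlv wbz
Hunk 7: at line 7 remove [uga] add [zrn] -> 12 lines: oelr pbihc qcygw vncki rkr zeaw qbdc zrn hjn jse cdzlv wbz

Answer: oelr
pbihc
qcygw
vncki
rkr
zeaw
qbdc
zrn
hjn
jse
cdzlv
wbz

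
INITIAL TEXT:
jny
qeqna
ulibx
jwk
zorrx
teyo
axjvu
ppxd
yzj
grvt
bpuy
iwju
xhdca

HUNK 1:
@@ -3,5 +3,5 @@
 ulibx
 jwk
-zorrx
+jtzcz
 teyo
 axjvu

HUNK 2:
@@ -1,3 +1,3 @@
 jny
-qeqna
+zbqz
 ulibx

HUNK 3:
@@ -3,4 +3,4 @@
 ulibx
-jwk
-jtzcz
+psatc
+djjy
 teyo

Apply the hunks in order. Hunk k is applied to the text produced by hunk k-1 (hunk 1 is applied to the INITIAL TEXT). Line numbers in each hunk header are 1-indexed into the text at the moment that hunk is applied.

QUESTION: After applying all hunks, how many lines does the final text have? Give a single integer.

Answer: 13

Derivation:
Hunk 1: at line 3 remove [zorrx] add [jtzcz] -> 13 lines: jny qeqna ulibx jwk jtzcz teyo axjvu ppxd yzj grvt bpuy iwju xhdca
Hunk 2: at line 1 remove [qeqna] add [zbqz] -> 13 lines: jny zbqz ulibx jwk jtzcz teyo axjvu ppxd yzj grvt bpuy iwju xhdca
Hunk 3: at line 3 remove [jwk,jtzcz] add [psatc,djjy] -> 13 lines: jny zbqz ulibx psatc djjy teyo axjvu ppxd yzj grvt bpuy iwju xhdca
Final line count: 13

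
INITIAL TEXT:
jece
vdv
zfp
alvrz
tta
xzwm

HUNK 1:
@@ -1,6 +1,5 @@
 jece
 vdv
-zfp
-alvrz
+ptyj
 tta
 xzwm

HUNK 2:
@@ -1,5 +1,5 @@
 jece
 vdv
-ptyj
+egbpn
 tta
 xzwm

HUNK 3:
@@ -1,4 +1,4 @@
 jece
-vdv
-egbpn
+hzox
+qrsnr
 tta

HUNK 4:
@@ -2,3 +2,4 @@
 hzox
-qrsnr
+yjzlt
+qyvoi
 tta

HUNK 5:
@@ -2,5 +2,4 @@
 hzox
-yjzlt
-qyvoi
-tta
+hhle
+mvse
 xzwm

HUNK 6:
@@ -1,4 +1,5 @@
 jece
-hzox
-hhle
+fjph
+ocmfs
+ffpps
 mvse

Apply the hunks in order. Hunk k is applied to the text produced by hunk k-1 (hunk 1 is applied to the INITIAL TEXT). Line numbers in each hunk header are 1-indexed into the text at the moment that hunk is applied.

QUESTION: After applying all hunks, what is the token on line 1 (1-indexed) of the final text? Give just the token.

Answer: jece

Derivation:
Hunk 1: at line 1 remove [zfp,alvrz] add [ptyj] -> 5 lines: jece vdv ptyj tta xzwm
Hunk 2: at line 1 remove [ptyj] add [egbpn] -> 5 lines: jece vdv egbpn tta xzwm
Hunk 3: at line 1 remove [vdv,egbpn] add [hzox,qrsnr] -> 5 lines: jece hzox qrsnr tta xzwm
Hunk 4: at line 2 remove [qrsnr] add [yjzlt,qyvoi] -> 6 lines: jece hzox yjzlt qyvoi tta xzwm
Hunk 5: at line 2 remove [yjzlt,qyvoi,tta] add [hhle,mvse] -> 5 lines: jece hzox hhle mvse xzwm
Hunk 6: at line 1 remove [hzox,hhle] add [fjph,ocmfs,ffpps] -> 6 lines: jece fjph ocmfs ffpps mvse xzwm
Final line 1: jece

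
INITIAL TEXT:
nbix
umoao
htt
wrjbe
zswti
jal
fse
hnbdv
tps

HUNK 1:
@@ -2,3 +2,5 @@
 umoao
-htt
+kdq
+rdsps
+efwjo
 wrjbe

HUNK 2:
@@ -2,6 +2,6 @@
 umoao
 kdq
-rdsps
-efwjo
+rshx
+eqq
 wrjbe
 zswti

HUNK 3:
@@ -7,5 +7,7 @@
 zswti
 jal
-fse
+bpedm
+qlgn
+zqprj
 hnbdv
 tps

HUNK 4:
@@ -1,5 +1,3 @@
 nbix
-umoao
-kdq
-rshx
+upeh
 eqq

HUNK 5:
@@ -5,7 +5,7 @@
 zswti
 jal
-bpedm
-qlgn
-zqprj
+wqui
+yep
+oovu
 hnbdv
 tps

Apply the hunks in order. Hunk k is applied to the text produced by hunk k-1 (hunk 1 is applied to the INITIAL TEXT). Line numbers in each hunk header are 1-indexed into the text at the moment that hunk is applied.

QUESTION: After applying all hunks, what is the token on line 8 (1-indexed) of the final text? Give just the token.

Answer: yep

Derivation:
Hunk 1: at line 2 remove [htt] add [kdq,rdsps,efwjo] -> 11 lines: nbix umoao kdq rdsps efwjo wrjbe zswti jal fse hnbdv tps
Hunk 2: at line 2 remove [rdsps,efwjo] add [rshx,eqq] -> 11 lines: nbix umoao kdq rshx eqq wrjbe zswti jal fse hnbdv tps
Hunk 3: at line 7 remove [fse] add [bpedm,qlgn,zqprj] -> 13 lines: nbix umoao kdq rshx eqq wrjbe zswti jal bpedm qlgn zqprj hnbdv tps
Hunk 4: at line 1 remove [umoao,kdq,rshx] add [upeh] -> 11 lines: nbix upeh eqq wrjbe zswti jal bpedm qlgn zqprj hnbdv tps
Hunk 5: at line 5 remove [bpedm,qlgn,zqprj] add [wqui,yep,oovu] -> 11 lines: nbix upeh eqq wrjbe zswti jal wqui yep oovu hnbdv tps
Final line 8: yep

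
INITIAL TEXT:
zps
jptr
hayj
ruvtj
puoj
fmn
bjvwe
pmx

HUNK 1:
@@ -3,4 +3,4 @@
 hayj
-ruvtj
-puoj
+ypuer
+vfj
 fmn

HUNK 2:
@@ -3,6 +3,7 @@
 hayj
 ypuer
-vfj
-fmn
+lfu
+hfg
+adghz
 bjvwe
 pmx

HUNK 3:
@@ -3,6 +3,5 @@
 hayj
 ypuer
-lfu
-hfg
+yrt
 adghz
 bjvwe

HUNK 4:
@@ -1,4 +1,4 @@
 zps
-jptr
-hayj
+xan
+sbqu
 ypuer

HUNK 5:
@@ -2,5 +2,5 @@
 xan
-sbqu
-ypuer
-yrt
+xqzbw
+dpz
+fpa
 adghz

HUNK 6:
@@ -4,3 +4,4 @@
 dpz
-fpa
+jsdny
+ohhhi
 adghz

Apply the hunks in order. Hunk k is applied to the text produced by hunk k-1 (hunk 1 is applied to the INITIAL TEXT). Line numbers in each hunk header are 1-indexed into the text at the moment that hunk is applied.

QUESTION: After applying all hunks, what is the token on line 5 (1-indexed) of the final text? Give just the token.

Hunk 1: at line 3 remove [ruvtj,puoj] add [ypuer,vfj] -> 8 lines: zps jptr hayj ypuer vfj fmn bjvwe pmx
Hunk 2: at line 3 remove [vfj,fmn] add [lfu,hfg,adghz] -> 9 lines: zps jptr hayj ypuer lfu hfg adghz bjvwe pmx
Hunk 3: at line 3 remove [lfu,hfg] add [yrt] -> 8 lines: zps jptr hayj ypuer yrt adghz bjvwe pmx
Hunk 4: at line 1 remove [jptr,hayj] add [xan,sbqu] -> 8 lines: zps xan sbqu ypuer yrt adghz bjvwe pmx
Hunk 5: at line 2 remove [sbqu,ypuer,yrt] add [xqzbw,dpz,fpa] -> 8 lines: zps xan xqzbw dpz fpa adghz bjvwe pmx
Hunk 6: at line 4 remove [fpa] add [jsdny,ohhhi] -> 9 lines: zps xan xqzbw dpz jsdny ohhhi adghz bjvwe pmx
Final line 5: jsdny

Answer: jsdny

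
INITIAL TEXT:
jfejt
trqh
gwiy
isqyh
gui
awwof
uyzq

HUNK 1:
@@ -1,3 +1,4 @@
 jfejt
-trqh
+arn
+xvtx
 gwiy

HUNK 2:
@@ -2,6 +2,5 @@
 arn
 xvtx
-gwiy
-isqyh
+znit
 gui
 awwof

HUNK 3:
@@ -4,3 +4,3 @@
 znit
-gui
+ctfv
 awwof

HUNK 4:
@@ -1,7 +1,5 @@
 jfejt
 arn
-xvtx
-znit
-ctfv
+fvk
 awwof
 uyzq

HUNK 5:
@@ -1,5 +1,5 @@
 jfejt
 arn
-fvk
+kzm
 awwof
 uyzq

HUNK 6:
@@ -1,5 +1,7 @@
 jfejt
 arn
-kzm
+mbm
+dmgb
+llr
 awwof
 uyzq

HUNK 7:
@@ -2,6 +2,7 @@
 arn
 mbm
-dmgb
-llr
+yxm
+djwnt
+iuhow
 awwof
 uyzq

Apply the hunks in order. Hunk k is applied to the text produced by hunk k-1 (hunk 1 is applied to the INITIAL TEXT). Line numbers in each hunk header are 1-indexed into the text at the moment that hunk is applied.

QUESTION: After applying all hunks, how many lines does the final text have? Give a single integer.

Answer: 8

Derivation:
Hunk 1: at line 1 remove [trqh] add [arn,xvtx] -> 8 lines: jfejt arn xvtx gwiy isqyh gui awwof uyzq
Hunk 2: at line 2 remove [gwiy,isqyh] add [znit] -> 7 lines: jfejt arn xvtx znit gui awwof uyzq
Hunk 3: at line 4 remove [gui] add [ctfv] -> 7 lines: jfejt arn xvtx znit ctfv awwof uyzq
Hunk 4: at line 1 remove [xvtx,znit,ctfv] add [fvk] -> 5 lines: jfejt arn fvk awwof uyzq
Hunk 5: at line 1 remove [fvk] add [kzm] -> 5 lines: jfejt arn kzm awwof uyzq
Hunk 6: at line 1 remove [kzm] add [mbm,dmgb,llr] -> 7 lines: jfejt arn mbm dmgb llr awwof uyzq
Hunk 7: at line 2 remove [dmgb,llr] add [yxm,djwnt,iuhow] -> 8 lines: jfejt arn mbm yxm djwnt iuhow awwof uyzq
Final line count: 8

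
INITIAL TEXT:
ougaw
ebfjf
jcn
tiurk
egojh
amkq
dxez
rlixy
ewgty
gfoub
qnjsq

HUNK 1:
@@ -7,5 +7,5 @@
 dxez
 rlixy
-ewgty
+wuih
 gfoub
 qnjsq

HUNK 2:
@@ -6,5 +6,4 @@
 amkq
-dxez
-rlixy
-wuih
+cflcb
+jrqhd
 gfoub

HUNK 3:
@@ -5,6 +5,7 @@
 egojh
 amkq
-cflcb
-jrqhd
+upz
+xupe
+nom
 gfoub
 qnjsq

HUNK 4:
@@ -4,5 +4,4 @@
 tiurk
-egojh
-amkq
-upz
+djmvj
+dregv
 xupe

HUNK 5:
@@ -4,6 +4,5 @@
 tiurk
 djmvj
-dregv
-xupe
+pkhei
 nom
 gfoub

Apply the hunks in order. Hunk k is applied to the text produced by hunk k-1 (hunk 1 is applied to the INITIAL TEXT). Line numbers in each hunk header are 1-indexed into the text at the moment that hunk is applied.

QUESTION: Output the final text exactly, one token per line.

Hunk 1: at line 7 remove [ewgty] add [wuih] -> 11 lines: ougaw ebfjf jcn tiurk egojh amkq dxez rlixy wuih gfoub qnjsq
Hunk 2: at line 6 remove [dxez,rlixy,wuih] add [cflcb,jrqhd] -> 10 lines: ougaw ebfjf jcn tiurk egojh amkq cflcb jrqhd gfoub qnjsq
Hunk 3: at line 5 remove [cflcb,jrqhd] add [upz,xupe,nom] -> 11 lines: ougaw ebfjf jcn tiurk egojh amkq upz xupe nom gfoub qnjsq
Hunk 4: at line 4 remove [egojh,amkq,upz] add [djmvj,dregv] -> 10 lines: ougaw ebfjf jcn tiurk djmvj dregv xupe nom gfoub qnjsq
Hunk 5: at line 4 remove [dregv,xupe] add [pkhei] -> 9 lines: ougaw ebfjf jcn tiurk djmvj pkhei nom gfoub qnjsq

Answer: ougaw
ebfjf
jcn
tiurk
djmvj
pkhei
nom
gfoub
qnjsq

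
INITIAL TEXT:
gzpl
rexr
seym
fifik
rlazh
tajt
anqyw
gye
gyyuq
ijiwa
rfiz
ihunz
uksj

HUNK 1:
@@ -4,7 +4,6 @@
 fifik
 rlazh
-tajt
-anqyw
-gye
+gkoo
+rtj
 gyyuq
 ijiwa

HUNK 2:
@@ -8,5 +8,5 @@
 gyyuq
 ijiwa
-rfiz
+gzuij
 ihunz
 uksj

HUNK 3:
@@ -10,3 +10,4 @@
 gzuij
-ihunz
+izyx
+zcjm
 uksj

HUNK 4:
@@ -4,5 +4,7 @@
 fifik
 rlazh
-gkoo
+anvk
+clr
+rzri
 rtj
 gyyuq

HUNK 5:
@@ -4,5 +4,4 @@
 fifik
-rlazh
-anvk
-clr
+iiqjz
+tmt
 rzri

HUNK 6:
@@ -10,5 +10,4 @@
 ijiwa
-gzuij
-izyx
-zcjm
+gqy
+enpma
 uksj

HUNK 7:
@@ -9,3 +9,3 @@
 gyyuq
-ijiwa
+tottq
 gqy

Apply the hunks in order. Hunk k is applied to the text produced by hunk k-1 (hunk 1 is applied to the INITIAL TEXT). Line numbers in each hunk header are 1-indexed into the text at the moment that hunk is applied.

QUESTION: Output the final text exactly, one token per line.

Answer: gzpl
rexr
seym
fifik
iiqjz
tmt
rzri
rtj
gyyuq
tottq
gqy
enpma
uksj

Derivation:
Hunk 1: at line 4 remove [tajt,anqyw,gye] add [gkoo,rtj] -> 12 lines: gzpl rexr seym fifik rlazh gkoo rtj gyyuq ijiwa rfiz ihunz uksj
Hunk 2: at line 8 remove [rfiz] add [gzuij] -> 12 lines: gzpl rexr seym fifik rlazh gkoo rtj gyyuq ijiwa gzuij ihunz uksj
Hunk 3: at line 10 remove [ihunz] add [izyx,zcjm] -> 13 lines: gzpl rexr seym fifik rlazh gkoo rtj gyyuq ijiwa gzuij izyx zcjm uksj
Hunk 4: at line 4 remove [gkoo] add [anvk,clr,rzri] -> 15 lines: gzpl rexr seym fifik rlazh anvk clr rzri rtj gyyuq ijiwa gzuij izyx zcjm uksj
Hunk 5: at line 4 remove [rlazh,anvk,clr] add [iiqjz,tmt] -> 14 lines: gzpl rexr seym fifik iiqjz tmt rzri rtj gyyuq ijiwa gzuij izyx zcjm uksj
Hunk 6: at line 10 remove [gzuij,izyx,zcjm] add [gqy,enpma] -> 13 lines: gzpl rexr seym fifik iiqjz tmt rzri rtj gyyuq ijiwa gqy enpma uksj
Hunk 7: at line 9 remove [ijiwa] add [tottq] -> 13 lines: gzpl rexr seym fifik iiqjz tmt rzri rtj gyyuq tottq gqy enpma uksj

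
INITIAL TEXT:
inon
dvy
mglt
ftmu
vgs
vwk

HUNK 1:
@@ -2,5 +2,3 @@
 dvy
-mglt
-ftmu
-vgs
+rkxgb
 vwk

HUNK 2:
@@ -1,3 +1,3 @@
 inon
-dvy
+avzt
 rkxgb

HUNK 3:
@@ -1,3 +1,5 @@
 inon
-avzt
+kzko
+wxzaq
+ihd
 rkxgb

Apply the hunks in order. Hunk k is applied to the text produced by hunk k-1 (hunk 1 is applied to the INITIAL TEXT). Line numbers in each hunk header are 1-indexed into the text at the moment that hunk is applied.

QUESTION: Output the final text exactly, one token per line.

Answer: inon
kzko
wxzaq
ihd
rkxgb
vwk

Derivation:
Hunk 1: at line 2 remove [mglt,ftmu,vgs] add [rkxgb] -> 4 lines: inon dvy rkxgb vwk
Hunk 2: at line 1 remove [dvy] add [avzt] -> 4 lines: inon avzt rkxgb vwk
Hunk 3: at line 1 remove [avzt] add [kzko,wxzaq,ihd] -> 6 lines: inon kzko wxzaq ihd rkxgb vwk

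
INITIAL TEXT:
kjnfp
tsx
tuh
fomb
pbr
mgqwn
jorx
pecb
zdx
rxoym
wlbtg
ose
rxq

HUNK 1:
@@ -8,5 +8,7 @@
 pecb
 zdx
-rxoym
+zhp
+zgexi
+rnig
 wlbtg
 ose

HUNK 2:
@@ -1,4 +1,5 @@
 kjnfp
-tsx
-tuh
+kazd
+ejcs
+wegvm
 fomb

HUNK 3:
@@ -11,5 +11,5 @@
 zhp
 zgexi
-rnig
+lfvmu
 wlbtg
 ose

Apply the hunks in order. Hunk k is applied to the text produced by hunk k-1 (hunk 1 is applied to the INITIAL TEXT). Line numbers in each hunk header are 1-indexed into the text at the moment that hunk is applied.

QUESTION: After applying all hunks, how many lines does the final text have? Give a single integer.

Answer: 16

Derivation:
Hunk 1: at line 8 remove [rxoym] add [zhp,zgexi,rnig] -> 15 lines: kjnfp tsx tuh fomb pbr mgqwn jorx pecb zdx zhp zgexi rnig wlbtg ose rxq
Hunk 2: at line 1 remove [tsx,tuh] add [kazd,ejcs,wegvm] -> 16 lines: kjnfp kazd ejcs wegvm fomb pbr mgqwn jorx pecb zdx zhp zgexi rnig wlbtg ose rxq
Hunk 3: at line 11 remove [rnig] add [lfvmu] -> 16 lines: kjnfp kazd ejcs wegvm fomb pbr mgqwn jorx pecb zdx zhp zgexi lfvmu wlbtg ose rxq
Final line count: 16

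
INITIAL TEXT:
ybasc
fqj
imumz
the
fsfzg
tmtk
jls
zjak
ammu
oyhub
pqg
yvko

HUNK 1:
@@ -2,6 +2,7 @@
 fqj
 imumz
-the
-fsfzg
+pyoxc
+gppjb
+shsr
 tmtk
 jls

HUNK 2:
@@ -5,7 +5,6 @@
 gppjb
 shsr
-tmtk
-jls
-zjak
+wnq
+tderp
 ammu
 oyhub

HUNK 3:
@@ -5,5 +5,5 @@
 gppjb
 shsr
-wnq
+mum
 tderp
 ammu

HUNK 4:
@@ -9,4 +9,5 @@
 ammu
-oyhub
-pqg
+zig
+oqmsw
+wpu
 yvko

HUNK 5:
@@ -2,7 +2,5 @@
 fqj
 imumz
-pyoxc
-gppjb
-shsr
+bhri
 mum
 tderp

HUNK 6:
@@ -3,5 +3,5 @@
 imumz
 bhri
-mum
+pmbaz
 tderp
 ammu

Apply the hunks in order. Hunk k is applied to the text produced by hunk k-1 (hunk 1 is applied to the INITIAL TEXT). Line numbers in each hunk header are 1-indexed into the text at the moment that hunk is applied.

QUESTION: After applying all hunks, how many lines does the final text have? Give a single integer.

Hunk 1: at line 2 remove [the,fsfzg] add [pyoxc,gppjb,shsr] -> 13 lines: ybasc fqj imumz pyoxc gppjb shsr tmtk jls zjak ammu oyhub pqg yvko
Hunk 2: at line 5 remove [tmtk,jls,zjak] add [wnq,tderp] -> 12 lines: ybasc fqj imumz pyoxc gppjb shsr wnq tderp ammu oyhub pqg yvko
Hunk 3: at line 5 remove [wnq] add [mum] -> 12 lines: ybasc fqj imumz pyoxc gppjb shsr mum tderp ammu oyhub pqg yvko
Hunk 4: at line 9 remove [oyhub,pqg] add [zig,oqmsw,wpu] -> 13 lines: ybasc fqj imumz pyoxc gppjb shsr mum tderp ammu zig oqmsw wpu yvko
Hunk 5: at line 2 remove [pyoxc,gppjb,shsr] add [bhri] -> 11 lines: ybasc fqj imumz bhri mum tderp ammu zig oqmsw wpu yvko
Hunk 6: at line 3 remove [mum] add [pmbaz] -> 11 lines: ybasc fqj imumz bhri pmbaz tderp ammu zig oqmsw wpu yvko
Final line count: 11

Answer: 11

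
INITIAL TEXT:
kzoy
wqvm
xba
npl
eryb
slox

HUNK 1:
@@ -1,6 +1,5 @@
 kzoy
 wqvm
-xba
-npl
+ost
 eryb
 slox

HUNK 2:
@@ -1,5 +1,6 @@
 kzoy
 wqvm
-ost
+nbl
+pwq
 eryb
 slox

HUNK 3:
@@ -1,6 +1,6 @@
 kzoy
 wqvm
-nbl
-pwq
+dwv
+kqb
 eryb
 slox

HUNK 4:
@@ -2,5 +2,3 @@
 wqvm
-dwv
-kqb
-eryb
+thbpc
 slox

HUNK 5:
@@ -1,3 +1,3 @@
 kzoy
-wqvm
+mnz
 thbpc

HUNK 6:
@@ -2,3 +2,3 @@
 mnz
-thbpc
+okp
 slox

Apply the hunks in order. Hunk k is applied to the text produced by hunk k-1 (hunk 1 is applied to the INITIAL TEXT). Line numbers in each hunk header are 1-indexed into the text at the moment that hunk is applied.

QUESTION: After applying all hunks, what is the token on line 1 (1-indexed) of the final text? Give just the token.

Answer: kzoy

Derivation:
Hunk 1: at line 1 remove [xba,npl] add [ost] -> 5 lines: kzoy wqvm ost eryb slox
Hunk 2: at line 1 remove [ost] add [nbl,pwq] -> 6 lines: kzoy wqvm nbl pwq eryb slox
Hunk 3: at line 1 remove [nbl,pwq] add [dwv,kqb] -> 6 lines: kzoy wqvm dwv kqb eryb slox
Hunk 4: at line 2 remove [dwv,kqb,eryb] add [thbpc] -> 4 lines: kzoy wqvm thbpc slox
Hunk 5: at line 1 remove [wqvm] add [mnz] -> 4 lines: kzoy mnz thbpc slox
Hunk 6: at line 2 remove [thbpc] add [okp] -> 4 lines: kzoy mnz okp slox
Final line 1: kzoy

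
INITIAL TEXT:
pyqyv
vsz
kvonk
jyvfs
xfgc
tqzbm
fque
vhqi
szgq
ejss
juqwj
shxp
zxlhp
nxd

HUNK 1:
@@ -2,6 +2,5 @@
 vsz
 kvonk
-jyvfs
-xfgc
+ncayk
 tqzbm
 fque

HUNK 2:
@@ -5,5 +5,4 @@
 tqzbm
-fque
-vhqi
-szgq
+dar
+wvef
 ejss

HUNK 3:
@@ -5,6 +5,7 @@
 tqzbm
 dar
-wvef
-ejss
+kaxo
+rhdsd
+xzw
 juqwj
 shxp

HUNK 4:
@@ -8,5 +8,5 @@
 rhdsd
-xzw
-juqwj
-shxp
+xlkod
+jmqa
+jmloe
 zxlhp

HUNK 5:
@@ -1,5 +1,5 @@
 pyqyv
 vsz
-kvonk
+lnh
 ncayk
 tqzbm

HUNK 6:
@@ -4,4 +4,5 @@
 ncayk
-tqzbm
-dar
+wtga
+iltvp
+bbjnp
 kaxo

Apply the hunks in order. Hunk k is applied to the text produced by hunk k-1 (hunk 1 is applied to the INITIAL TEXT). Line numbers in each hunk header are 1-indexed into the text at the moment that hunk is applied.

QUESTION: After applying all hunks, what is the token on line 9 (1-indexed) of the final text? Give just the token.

Answer: rhdsd

Derivation:
Hunk 1: at line 2 remove [jyvfs,xfgc] add [ncayk] -> 13 lines: pyqyv vsz kvonk ncayk tqzbm fque vhqi szgq ejss juqwj shxp zxlhp nxd
Hunk 2: at line 5 remove [fque,vhqi,szgq] add [dar,wvef] -> 12 lines: pyqyv vsz kvonk ncayk tqzbm dar wvef ejss juqwj shxp zxlhp nxd
Hunk 3: at line 5 remove [wvef,ejss] add [kaxo,rhdsd,xzw] -> 13 lines: pyqyv vsz kvonk ncayk tqzbm dar kaxo rhdsd xzw juqwj shxp zxlhp nxd
Hunk 4: at line 8 remove [xzw,juqwj,shxp] add [xlkod,jmqa,jmloe] -> 13 lines: pyqyv vsz kvonk ncayk tqzbm dar kaxo rhdsd xlkod jmqa jmloe zxlhp nxd
Hunk 5: at line 1 remove [kvonk] add [lnh] -> 13 lines: pyqyv vsz lnh ncayk tqzbm dar kaxo rhdsd xlkod jmqa jmloe zxlhp nxd
Hunk 6: at line 4 remove [tqzbm,dar] add [wtga,iltvp,bbjnp] -> 14 lines: pyqyv vsz lnh ncayk wtga iltvp bbjnp kaxo rhdsd xlkod jmqa jmloe zxlhp nxd
Final line 9: rhdsd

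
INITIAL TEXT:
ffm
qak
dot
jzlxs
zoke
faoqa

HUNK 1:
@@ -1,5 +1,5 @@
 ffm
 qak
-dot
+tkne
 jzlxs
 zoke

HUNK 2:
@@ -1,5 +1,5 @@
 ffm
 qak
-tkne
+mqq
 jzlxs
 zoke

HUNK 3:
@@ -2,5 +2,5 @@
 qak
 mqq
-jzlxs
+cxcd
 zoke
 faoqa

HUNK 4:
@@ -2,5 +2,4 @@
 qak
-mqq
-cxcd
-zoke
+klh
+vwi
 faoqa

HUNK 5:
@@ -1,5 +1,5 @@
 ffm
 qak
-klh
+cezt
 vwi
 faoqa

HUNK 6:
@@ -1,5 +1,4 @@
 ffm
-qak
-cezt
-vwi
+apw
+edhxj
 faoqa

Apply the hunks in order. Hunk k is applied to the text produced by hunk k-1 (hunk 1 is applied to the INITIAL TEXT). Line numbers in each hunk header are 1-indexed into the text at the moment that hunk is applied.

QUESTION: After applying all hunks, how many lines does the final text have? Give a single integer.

Answer: 4

Derivation:
Hunk 1: at line 1 remove [dot] add [tkne] -> 6 lines: ffm qak tkne jzlxs zoke faoqa
Hunk 2: at line 1 remove [tkne] add [mqq] -> 6 lines: ffm qak mqq jzlxs zoke faoqa
Hunk 3: at line 2 remove [jzlxs] add [cxcd] -> 6 lines: ffm qak mqq cxcd zoke faoqa
Hunk 4: at line 2 remove [mqq,cxcd,zoke] add [klh,vwi] -> 5 lines: ffm qak klh vwi faoqa
Hunk 5: at line 1 remove [klh] add [cezt] -> 5 lines: ffm qak cezt vwi faoqa
Hunk 6: at line 1 remove [qak,cezt,vwi] add [apw,edhxj] -> 4 lines: ffm apw edhxj faoqa
Final line count: 4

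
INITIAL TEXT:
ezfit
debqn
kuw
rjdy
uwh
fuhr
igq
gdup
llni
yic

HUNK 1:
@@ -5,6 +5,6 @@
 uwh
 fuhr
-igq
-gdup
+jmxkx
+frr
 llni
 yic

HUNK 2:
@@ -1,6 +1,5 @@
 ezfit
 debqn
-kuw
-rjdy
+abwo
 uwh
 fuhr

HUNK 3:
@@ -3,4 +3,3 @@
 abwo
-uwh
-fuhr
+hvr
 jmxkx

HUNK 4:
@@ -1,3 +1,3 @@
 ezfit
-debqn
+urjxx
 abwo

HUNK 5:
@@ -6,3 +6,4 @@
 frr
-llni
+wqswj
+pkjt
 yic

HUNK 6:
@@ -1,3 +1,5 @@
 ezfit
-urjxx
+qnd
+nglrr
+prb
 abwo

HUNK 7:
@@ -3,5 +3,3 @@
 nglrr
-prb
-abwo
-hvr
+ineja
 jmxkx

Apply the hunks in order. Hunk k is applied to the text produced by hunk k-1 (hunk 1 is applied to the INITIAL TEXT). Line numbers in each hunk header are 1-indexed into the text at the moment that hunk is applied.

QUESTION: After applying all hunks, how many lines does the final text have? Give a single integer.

Hunk 1: at line 5 remove [igq,gdup] add [jmxkx,frr] -> 10 lines: ezfit debqn kuw rjdy uwh fuhr jmxkx frr llni yic
Hunk 2: at line 1 remove [kuw,rjdy] add [abwo] -> 9 lines: ezfit debqn abwo uwh fuhr jmxkx frr llni yic
Hunk 3: at line 3 remove [uwh,fuhr] add [hvr] -> 8 lines: ezfit debqn abwo hvr jmxkx frr llni yic
Hunk 4: at line 1 remove [debqn] add [urjxx] -> 8 lines: ezfit urjxx abwo hvr jmxkx frr llni yic
Hunk 5: at line 6 remove [llni] add [wqswj,pkjt] -> 9 lines: ezfit urjxx abwo hvr jmxkx frr wqswj pkjt yic
Hunk 6: at line 1 remove [urjxx] add [qnd,nglrr,prb] -> 11 lines: ezfit qnd nglrr prb abwo hvr jmxkx frr wqswj pkjt yic
Hunk 7: at line 3 remove [prb,abwo,hvr] add [ineja] -> 9 lines: ezfit qnd nglrr ineja jmxkx frr wqswj pkjt yic
Final line count: 9

Answer: 9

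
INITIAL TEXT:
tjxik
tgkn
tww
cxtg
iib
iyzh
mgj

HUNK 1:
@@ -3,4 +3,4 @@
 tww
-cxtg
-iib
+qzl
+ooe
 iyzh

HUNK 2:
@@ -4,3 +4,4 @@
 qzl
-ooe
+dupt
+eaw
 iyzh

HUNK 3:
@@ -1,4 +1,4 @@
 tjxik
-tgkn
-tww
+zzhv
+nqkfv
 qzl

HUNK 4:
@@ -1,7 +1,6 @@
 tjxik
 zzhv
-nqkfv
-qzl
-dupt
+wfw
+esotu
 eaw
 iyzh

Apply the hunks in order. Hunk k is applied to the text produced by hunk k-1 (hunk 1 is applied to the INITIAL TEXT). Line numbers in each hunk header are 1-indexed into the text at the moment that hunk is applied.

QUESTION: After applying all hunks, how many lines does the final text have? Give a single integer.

Answer: 7

Derivation:
Hunk 1: at line 3 remove [cxtg,iib] add [qzl,ooe] -> 7 lines: tjxik tgkn tww qzl ooe iyzh mgj
Hunk 2: at line 4 remove [ooe] add [dupt,eaw] -> 8 lines: tjxik tgkn tww qzl dupt eaw iyzh mgj
Hunk 3: at line 1 remove [tgkn,tww] add [zzhv,nqkfv] -> 8 lines: tjxik zzhv nqkfv qzl dupt eaw iyzh mgj
Hunk 4: at line 1 remove [nqkfv,qzl,dupt] add [wfw,esotu] -> 7 lines: tjxik zzhv wfw esotu eaw iyzh mgj
Final line count: 7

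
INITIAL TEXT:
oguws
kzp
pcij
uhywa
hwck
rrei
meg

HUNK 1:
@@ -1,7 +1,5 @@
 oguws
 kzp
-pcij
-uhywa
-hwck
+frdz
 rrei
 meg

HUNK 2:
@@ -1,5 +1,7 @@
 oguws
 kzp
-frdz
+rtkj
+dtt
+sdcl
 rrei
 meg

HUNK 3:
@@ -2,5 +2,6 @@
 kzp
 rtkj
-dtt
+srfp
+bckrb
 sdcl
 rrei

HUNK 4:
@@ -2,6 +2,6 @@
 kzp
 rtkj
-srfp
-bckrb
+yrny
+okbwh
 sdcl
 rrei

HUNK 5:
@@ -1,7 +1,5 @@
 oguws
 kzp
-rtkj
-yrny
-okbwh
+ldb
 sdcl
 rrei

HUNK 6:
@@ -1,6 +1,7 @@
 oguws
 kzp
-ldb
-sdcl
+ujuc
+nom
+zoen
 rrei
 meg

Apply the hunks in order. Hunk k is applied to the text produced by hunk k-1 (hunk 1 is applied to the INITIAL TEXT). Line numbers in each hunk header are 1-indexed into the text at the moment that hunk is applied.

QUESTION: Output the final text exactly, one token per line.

Hunk 1: at line 1 remove [pcij,uhywa,hwck] add [frdz] -> 5 lines: oguws kzp frdz rrei meg
Hunk 2: at line 1 remove [frdz] add [rtkj,dtt,sdcl] -> 7 lines: oguws kzp rtkj dtt sdcl rrei meg
Hunk 3: at line 2 remove [dtt] add [srfp,bckrb] -> 8 lines: oguws kzp rtkj srfp bckrb sdcl rrei meg
Hunk 4: at line 2 remove [srfp,bckrb] add [yrny,okbwh] -> 8 lines: oguws kzp rtkj yrny okbwh sdcl rrei meg
Hunk 5: at line 1 remove [rtkj,yrny,okbwh] add [ldb] -> 6 lines: oguws kzp ldb sdcl rrei meg
Hunk 6: at line 1 remove [ldb,sdcl] add [ujuc,nom,zoen] -> 7 lines: oguws kzp ujuc nom zoen rrei meg

Answer: oguws
kzp
ujuc
nom
zoen
rrei
meg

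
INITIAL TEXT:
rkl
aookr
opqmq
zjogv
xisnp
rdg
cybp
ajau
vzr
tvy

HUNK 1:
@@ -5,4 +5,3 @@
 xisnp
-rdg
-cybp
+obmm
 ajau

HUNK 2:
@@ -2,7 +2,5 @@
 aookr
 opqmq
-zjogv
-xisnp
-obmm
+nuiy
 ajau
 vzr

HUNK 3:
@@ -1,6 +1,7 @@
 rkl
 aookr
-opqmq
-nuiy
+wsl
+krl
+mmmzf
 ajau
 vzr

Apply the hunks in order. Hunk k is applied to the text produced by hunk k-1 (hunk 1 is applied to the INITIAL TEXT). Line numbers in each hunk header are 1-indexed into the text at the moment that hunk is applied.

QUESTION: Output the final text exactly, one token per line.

Answer: rkl
aookr
wsl
krl
mmmzf
ajau
vzr
tvy

Derivation:
Hunk 1: at line 5 remove [rdg,cybp] add [obmm] -> 9 lines: rkl aookr opqmq zjogv xisnp obmm ajau vzr tvy
Hunk 2: at line 2 remove [zjogv,xisnp,obmm] add [nuiy] -> 7 lines: rkl aookr opqmq nuiy ajau vzr tvy
Hunk 3: at line 1 remove [opqmq,nuiy] add [wsl,krl,mmmzf] -> 8 lines: rkl aookr wsl krl mmmzf ajau vzr tvy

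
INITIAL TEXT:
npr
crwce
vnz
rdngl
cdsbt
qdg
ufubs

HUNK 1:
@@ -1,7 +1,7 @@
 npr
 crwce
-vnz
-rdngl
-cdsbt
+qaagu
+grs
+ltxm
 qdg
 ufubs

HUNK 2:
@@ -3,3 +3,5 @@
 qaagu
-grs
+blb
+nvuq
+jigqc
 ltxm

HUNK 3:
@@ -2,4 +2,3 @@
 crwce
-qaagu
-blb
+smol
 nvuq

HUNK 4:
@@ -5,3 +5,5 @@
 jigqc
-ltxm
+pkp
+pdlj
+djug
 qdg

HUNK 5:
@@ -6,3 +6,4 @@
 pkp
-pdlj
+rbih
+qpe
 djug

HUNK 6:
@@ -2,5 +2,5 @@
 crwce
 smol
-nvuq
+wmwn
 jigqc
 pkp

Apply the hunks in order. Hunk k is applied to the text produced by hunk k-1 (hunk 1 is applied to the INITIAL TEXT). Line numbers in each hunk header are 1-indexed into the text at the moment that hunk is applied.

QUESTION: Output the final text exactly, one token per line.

Answer: npr
crwce
smol
wmwn
jigqc
pkp
rbih
qpe
djug
qdg
ufubs

Derivation:
Hunk 1: at line 1 remove [vnz,rdngl,cdsbt] add [qaagu,grs,ltxm] -> 7 lines: npr crwce qaagu grs ltxm qdg ufubs
Hunk 2: at line 3 remove [grs] add [blb,nvuq,jigqc] -> 9 lines: npr crwce qaagu blb nvuq jigqc ltxm qdg ufubs
Hunk 3: at line 2 remove [qaagu,blb] add [smol] -> 8 lines: npr crwce smol nvuq jigqc ltxm qdg ufubs
Hunk 4: at line 5 remove [ltxm] add [pkp,pdlj,djug] -> 10 lines: npr crwce smol nvuq jigqc pkp pdlj djug qdg ufubs
Hunk 5: at line 6 remove [pdlj] add [rbih,qpe] -> 11 lines: npr crwce smol nvuq jigqc pkp rbih qpe djug qdg ufubs
Hunk 6: at line 2 remove [nvuq] add [wmwn] -> 11 lines: npr crwce smol wmwn jigqc pkp rbih qpe djug qdg ufubs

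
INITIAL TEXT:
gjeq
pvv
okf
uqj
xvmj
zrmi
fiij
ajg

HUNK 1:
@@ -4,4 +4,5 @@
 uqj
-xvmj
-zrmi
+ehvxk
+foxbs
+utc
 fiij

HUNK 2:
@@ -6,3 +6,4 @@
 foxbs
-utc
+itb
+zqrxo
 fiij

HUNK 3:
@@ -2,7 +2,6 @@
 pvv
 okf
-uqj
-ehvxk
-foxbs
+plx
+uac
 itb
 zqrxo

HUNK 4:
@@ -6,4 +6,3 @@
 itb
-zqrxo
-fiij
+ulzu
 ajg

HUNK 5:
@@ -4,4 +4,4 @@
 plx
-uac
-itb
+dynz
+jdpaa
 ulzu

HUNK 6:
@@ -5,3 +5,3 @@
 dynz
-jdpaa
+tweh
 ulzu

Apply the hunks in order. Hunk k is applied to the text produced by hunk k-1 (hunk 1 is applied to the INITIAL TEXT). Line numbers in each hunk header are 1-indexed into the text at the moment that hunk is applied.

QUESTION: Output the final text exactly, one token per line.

Answer: gjeq
pvv
okf
plx
dynz
tweh
ulzu
ajg

Derivation:
Hunk 1: at line 4 remove [xvmj,zrmi] add [ehvxk,foxbs,utc] -> 9 lines: gjeq pvv okf uqj ehvxk foxbs utc fiij ajg
Hunk 2: at line 6 remove [utc] add [itb,zqrxo] -> 10 lines: gjeq pvv okf uqj ehvxk foxbs itb zqrxo fiij ajg
Hunk 3: at line 2 remove [uqj,ehvxk,foxbs] add [plx,uac] -> 9 lines: gjeq pvv okf plx uac itb zqrxo fiij ajg
Hunk 4: at line 6 remove [zqrxo,fiij] add [ulzu] -> 8 lines: gjeq pvv okf plx uac itb ulzu ajg
Hunk 5: at line 4 remove [uac,itb] add [dynz,jdpaa] -> 8 lines: gjeq pvv okf plx dynz jdpaa ulzu ajg
Hunk 6: at line 5 remove [jdpaa] add [tweh] -> 8 lines: gjeq pvv okf plx dynz tweh ulzu ajg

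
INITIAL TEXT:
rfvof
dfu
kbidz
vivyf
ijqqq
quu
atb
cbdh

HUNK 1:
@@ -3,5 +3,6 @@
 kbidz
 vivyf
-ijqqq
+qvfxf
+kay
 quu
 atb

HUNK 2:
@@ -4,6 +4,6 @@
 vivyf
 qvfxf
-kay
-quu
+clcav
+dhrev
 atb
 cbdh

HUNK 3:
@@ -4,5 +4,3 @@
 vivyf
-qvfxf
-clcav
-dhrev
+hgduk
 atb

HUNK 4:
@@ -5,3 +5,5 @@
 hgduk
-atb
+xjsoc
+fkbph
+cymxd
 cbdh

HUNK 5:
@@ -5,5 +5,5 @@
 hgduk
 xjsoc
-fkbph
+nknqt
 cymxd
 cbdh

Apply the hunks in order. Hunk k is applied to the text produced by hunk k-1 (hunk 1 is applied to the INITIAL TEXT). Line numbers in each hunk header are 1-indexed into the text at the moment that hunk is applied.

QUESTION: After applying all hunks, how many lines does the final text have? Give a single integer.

Answer: 9

Derivation:
Hunk 1: at line 3 remove [ijqqq] add [qvfxf,kay] -> 9 lines: rfvof dfu kbidz vivyf qvfxf kay quu atb cbdh
Hunk 2: at line 4 remove [kay,quu] add [clcav,dhrev] -> 9 lines: rfvof dfu kbidz vivyf qvfxf clcav dhrev atb cbdh
Hunk 3: at line 4 remove [qvfxf,clcav,dhrev] add [hgduk] -> 7 lines: rfvof dfu kbidz vivyf hgduk atb cbdh
Hunk 4: at line 5 remove [atb] add [xjsoc,fkbph,cymxd] -> 9 lines: rfvof dfu kbidz vivyf hgduk xjsoc fkbph cymxd cbdh
Hunk 5: at line 5 remove [fkbph] add [nknqt] -> 9 lines: rfvof dfu kbidz vivyf hgduk xjsoc nknqt cymxd cbdh
Final line count: 9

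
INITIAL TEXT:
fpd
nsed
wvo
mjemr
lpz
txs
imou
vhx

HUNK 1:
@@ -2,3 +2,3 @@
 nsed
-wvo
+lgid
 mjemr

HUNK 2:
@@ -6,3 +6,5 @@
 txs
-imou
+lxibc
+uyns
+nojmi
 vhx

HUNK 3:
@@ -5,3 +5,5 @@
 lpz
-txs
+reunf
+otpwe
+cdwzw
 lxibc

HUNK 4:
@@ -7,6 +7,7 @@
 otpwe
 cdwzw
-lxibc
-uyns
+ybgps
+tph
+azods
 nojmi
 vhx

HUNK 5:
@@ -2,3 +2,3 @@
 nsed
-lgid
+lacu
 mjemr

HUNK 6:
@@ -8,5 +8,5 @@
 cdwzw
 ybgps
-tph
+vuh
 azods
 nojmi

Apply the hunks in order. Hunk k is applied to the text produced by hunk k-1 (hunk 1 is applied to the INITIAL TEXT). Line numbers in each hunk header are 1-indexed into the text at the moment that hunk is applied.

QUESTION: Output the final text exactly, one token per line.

Hunk 1: at line 2 remove [wvo] add [lgid] -> 8 lines: fpd nsed lgid mjemr lpz txs imou vhx
Hunk 2: at line 6 remove [imou] add [lxibc,uyns,nojmi] -> 10 lines: fpd nsed lgid mjemr lpz txs lxibc uyns nojmi vhx
Hunk 3: at line 5 remove [txs] add [reunf,otpwe,cdwzw] -> 12 lines: fpd nsed lgid mjemr lpz reunf otpwe cdwzw lxibc uyns nojmi vhx
Hunk 4: at line 7 remove [lxibc,uyns] add [ybgps,tph,azods] -> 13 lines: fpd nsed lgid mjemr lpz reunf otpwe cdwzw ybgps tph azods nojmi vhx
Hunk 5: at line 2 remove [lgid] add [lacu] -> 13 lines: fpd nsed lacu mjemr lpz reunf otpwe cdwzw ybgps tph azods nojmi vhx
Hunk 6: at line 8 remove [tph] add [vuh] -> 13 lines: fpd nsed lacu mjemr lpz reunf otpwe cdwzw ybgps vuh azods nojmi vhx

Answer: fpd
nsed
lacu
mjemr
lpz
reunf
otpwe
cdwzw
ybgps
vuh
azods
nojmi
vhx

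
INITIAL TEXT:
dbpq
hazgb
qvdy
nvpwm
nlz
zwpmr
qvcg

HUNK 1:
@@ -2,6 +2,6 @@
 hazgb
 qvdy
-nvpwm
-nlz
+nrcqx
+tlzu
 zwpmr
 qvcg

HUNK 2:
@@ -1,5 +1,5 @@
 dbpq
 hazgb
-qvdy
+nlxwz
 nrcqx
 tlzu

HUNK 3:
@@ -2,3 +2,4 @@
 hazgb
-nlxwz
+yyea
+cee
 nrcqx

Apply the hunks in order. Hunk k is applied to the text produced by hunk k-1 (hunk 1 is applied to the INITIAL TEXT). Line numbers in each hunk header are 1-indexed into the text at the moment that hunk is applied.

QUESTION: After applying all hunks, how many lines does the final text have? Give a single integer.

Answer: 8

Derivation:
Hunk 1: at line 2 remove [nvpwm,nlz] add [nrcqx,tlzu] -> 7 lines: dbpq hazgb qvdy nrcqx tlzu zwpmr qvcg
Hunk 2: at line 1 remove [qvdy] add [nlxwz] -> 7 lines: dbpq hazgb nlxwz nrcqx tlzu zwpmr qvcg
Hunk 3: at line 2 remove [nlxwz] add [yyea,cee] -> 8 lines: dbpq hazgb yyea cee nrcqx tlzu zwpmr qvcg
Final line count: 8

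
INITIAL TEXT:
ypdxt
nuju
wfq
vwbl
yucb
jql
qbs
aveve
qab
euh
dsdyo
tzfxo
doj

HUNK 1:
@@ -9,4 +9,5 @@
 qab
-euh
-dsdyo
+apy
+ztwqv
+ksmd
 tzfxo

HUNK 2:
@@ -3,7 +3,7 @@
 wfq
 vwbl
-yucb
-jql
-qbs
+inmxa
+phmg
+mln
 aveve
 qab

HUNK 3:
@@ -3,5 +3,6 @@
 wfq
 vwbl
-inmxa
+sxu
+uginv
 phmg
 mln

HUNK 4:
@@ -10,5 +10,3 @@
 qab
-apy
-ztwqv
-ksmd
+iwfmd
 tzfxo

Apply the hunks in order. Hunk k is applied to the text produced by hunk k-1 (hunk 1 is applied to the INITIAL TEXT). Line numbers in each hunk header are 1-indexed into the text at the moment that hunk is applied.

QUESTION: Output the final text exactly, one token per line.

Hunk 1: at line 9 remove [euh,dsdyo] add [apy,ztwqv,ksmd] -> 14 lines: ypdxt nuju wfq vwbl yucb jql qbs aveve qab apy ztwqv ksmd tzfxo doj
Hunk 2: at line 3 remove [yucb,jql,qbs] add [inmxa,phmg,mln] -> 14 lines: ypdxt nuju wfq vwbl inmxa phmg mln aveve qab apy ztwqv ksmd tzfxo doj
Hunk 3: at line 3 remove [inmxa] add [sxu,uginv] -> 15 lines: ypdxt nuju wfq vwbl sxu uginv phmg mln aveve qab apy ztwqv ksmd tzfxo doj
Hunk 4: at line 10 remove [apy,ztwqv,ksmd] add [iwfmd] -> 13 lines: ypdxt nuju wfq vwbl sxu uginv phmg mln aveve qab iwfmd tzfxo doj

Answer: ypdxt
nuju
wfq
vwbl
sxu
uginv
phmg
mln
aveve
qab
iwfmd
tzfxo
doj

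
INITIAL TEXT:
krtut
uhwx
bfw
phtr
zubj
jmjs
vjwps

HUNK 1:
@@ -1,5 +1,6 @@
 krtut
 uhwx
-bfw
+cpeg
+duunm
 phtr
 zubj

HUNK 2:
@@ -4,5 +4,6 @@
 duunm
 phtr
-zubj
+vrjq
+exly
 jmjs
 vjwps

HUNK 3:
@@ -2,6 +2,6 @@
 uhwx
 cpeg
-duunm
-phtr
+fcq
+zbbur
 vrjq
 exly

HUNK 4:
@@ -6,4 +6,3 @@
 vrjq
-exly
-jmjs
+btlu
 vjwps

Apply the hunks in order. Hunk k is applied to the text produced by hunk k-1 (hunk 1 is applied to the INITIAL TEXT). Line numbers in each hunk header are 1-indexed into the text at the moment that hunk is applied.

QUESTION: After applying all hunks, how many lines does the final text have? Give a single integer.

Hunk 1: at line 1 remove [bfw] add [cpeg,duunm] -> 8 lines: krtut uhwx cpeg duunm phtr zubj jmjs vjwps
Hunk 2: at line 4 remove [zubj] add [vrjq,exly] -> 9 lines: krtut uhwx cpeg duunm phtr vrjq exly jmjs vjwps
Hunk 3: at line 2 remove [duunm,phtr] add [fcq,zbbur] -> 9 lines: krtut uhwx cpeg fcq zbbur vrjq exly jmjs vjwps
Hunk 4: at line 6 remove [exly,jmjs] add [btlu] -> 8 lines: krtut uhwx cpeg fcq zbbur vrjq btlu vjwps
Final line count: 8

Answer: 8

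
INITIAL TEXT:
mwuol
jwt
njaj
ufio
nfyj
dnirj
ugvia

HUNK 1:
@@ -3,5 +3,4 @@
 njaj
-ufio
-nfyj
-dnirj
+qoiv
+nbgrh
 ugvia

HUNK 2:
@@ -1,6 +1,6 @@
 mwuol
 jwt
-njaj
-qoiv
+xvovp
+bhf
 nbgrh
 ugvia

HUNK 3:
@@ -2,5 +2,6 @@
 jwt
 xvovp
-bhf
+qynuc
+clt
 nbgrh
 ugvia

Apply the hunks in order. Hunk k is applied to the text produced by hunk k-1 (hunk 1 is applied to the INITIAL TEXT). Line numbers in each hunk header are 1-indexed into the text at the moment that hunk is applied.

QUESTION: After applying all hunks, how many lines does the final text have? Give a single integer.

Answer: 7

Derivation:
Hunk 1: at line 3 remove [ufio,nfyj,dnirj] add [qoiv,nbgrh] -> 6 lines: mwuol jwt njaj qoiv nbgrh ugvia
Hunk 2: at line 1 remove [njaj,qoiv] add [xvovp,bhf] -> 6 lines: mwuol jwt xvovp bhf nbgrh ugvia
Hunk 3: at line 2 remove [bhf] add [qynuc,clt] -> 7 lines: mwuol jwt xvovp qynuc clt nbgrh ugvia
Final line count: 7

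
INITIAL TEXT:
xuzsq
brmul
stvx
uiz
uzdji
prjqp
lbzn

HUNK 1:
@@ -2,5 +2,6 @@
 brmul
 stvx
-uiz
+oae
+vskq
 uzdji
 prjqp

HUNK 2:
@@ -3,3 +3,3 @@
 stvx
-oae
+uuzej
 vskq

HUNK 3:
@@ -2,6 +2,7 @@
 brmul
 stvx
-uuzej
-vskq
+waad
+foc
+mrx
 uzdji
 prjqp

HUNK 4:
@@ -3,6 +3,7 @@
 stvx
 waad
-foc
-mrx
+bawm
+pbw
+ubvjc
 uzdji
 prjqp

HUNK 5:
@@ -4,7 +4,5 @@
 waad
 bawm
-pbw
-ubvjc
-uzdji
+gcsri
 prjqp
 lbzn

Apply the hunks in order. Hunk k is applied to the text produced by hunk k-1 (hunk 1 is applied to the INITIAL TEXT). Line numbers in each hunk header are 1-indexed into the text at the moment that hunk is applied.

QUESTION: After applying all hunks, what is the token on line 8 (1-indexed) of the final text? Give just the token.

Hunk 1: at line 2 remove [uiz] add [oae,vskq] -> 8 lines: xuzsq brmul stvx oae vskq uzdji prjqp lbzn
Hunk 2: at line 3 remove [oae] add [uuzej] -> 8 lines: xuzsq brmul stvx uuzej vskq uzdji prjqp lbzn
Hunk 3: at line 2 remove [uuzej,vskq] add [waad,foc,mrx] -> 9 lines: xuzsq brmul stvx waad foc mrx uzdji prjqp lbzn
Hunk 4: at line 3 remove [foc,mrx] add [bawm,pbw,ubvjc] -> 10 lines: xuzsq brmul stvx waad bawm pbw ubvjc uzdji prjqp lbzn
Hunk 5: at line 4 remove [pbw,ubvjc,uzdji] add [gcsri] -> 8 lines: xuzsq brmul stvx waad bawm gcsri prjqp lbzn
Final line 8: lbzn

Answer: lbzn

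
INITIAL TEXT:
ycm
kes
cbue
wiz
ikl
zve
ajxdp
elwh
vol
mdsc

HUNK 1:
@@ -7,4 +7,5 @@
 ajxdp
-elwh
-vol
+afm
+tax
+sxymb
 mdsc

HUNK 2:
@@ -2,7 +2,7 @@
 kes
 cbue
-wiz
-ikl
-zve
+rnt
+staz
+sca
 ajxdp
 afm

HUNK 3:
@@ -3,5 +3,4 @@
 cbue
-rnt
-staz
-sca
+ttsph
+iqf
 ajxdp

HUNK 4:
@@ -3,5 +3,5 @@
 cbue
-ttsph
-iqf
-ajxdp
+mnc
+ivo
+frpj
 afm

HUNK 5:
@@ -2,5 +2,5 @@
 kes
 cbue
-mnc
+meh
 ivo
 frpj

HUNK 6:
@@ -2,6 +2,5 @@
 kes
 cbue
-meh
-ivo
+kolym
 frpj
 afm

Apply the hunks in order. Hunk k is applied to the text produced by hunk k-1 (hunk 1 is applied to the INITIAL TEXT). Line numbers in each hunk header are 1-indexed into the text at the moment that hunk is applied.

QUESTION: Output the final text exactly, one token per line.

Answer: ycm
kes
cbue
kolym
frpj
afm
tax
sxymb
mdsc

Derivation:
Hunk 1: at line 7 remove [elwh,vol] add [afm,tax,sxymb] -> 11 lines: ycm kes cbue wiz ikl zve ajxdp afm tax sxymb mdsc
Hunk 2: at line 2 remove [wiz,ikl,zve] add [rnt,staz,sca] -> 11 lines: ycm kes cbue rnt staz sca ajxdp afm tax sxymb mdsc
Hunk 3: at line 3 remove [rnt,staz,sca] add [ttsph,iqf] -> 10 lines: ycm kes cbue ttsph iqf ajxdp afm tax sxymb mdsc
Hunk 4: at line 3 remove [ttsph,iqf,ajxdp] add [mnc,ivo,frpj] -> 10 lines: ycm kes cbue mnc ivo frpj afm tax sxymb mdsc
Hunk 5: at line 2 remove [mnc] add [meh] -> 10 lines: ycm kes cbue meh ivo frpj afm tax sxymb mdsc
Hunk 6: at line 2 remove [meh,ivo] add [kolym] -> 9 lines: ycm kes cbue kolym frpj afm tax sxymb mdsc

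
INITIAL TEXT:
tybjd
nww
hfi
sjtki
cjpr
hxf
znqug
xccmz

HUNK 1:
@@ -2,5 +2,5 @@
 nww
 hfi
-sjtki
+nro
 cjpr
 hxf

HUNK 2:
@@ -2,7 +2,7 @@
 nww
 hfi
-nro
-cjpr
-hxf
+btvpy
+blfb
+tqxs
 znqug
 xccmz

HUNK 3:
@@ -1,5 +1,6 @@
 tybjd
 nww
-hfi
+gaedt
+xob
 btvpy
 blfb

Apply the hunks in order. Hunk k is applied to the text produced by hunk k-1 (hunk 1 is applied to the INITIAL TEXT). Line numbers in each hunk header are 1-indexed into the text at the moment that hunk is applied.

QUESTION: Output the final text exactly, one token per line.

Answer: tybjd
nww
gaedt
xob
btvpy
blfb
tqxs
znqug
xccmz

Derivation:
Hunk 1: at line 2 remove [sjtki] add [nro] -> 8 lines: tybjd nww hfi nro cjpr hxf znqug xccmz
Hunk 2: at line 2 remove [nro,cjpr,hxf] add [btvpy,blfb,tqxs] -> 8 lines: tybjd nww hfi btvpy blfb tqxs znqug xccmz
Hunk 3: at line 1 remove [hfi] add [gaedt,xob] -> 9 lines: tybjd nww gaedt xob btvpy blfb tqxs znqug xccmz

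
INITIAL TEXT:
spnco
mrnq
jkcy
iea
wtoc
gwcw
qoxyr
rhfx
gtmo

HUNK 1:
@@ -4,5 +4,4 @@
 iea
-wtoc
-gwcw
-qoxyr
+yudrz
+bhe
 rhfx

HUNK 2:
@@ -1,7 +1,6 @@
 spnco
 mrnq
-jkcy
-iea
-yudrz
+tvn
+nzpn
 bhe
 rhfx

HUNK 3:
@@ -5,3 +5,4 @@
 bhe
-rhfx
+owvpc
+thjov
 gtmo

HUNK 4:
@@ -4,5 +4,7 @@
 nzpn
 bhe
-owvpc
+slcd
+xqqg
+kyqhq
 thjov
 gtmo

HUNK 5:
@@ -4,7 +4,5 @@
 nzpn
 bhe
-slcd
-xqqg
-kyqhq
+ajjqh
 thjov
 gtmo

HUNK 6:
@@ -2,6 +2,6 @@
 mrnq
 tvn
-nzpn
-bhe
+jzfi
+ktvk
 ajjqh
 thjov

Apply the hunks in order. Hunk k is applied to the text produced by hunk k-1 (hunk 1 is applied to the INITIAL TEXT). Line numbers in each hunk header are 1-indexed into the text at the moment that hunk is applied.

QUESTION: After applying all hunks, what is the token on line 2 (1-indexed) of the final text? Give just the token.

Answer: mrnq

Derivation:
Hunk 1: at line 4 remove [wtoc,gwcw,qoxyr] add [yudrz,bhe] -> 8 lines: spnco mrnq jkcy iea yudrz bhe rhfx gtmo
Hunk 2: at line 1 remove [jkcy,iea,yudrz] add [tvn,nzpn] -> 7 lines: spnco mrnq tvn nzpn bhe rhfx gtmo
Hunk 3: at line 5 remove [rhfx] add [owvpc,thjov] -> 8 lines: spnco mrnq tvn nzpn bhe owvpc thjov gtmo
Hunk 4: at line 4 remove [owvpc] add [slcd,xqqg,kyqhq] -> 10 lines: spnco mrnq tvn nzpn bhe slcd xqqg kyqhq thjov gtmo
Hunk 5: at line 4 remove [slcd,xqqg,kyqhq] add [ajjqh] -> 8 lines: spnco mrnq tvn nzpn bhe ajjqh thjov gtmo
Hunk 6: at line 2 remove [nzpn,bhe] add [jzfi,ktvk] -> 8 lines: spnco mrnq tvn jzfi ktvk ajjqh thjov gtmo
Final line 2: mrnq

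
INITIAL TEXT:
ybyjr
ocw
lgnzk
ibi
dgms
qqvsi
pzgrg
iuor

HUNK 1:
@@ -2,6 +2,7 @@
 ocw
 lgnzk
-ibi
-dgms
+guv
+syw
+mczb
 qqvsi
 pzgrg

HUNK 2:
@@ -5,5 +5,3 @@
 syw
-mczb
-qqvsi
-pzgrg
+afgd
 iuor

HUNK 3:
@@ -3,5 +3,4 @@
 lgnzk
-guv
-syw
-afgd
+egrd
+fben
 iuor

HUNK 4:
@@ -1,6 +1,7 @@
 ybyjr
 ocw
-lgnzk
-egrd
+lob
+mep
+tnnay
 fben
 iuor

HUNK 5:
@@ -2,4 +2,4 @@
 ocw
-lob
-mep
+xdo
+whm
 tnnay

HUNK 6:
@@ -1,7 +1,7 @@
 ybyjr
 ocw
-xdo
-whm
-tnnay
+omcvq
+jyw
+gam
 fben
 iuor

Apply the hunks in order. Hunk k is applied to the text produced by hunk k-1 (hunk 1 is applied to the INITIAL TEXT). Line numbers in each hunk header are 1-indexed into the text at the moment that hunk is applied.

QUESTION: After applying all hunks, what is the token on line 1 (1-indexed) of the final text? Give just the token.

Hunk 1: at line 2 remove [ibi,dgms] add [guv,syw,mczb] -> 9 lines: ybyjr ocw lgnzk guv syw mczb qqvsi pzgrg iuor
Hunk 2: at line 5 remove [mczb,qqvsi,pzgrg] add [afgd] -> 7 lines: ybyjr ocw lgnzk guv syw afgd iuor
Hunk 3: at line 3 remove [guv,syw,afgd] add [egrd,fben] -> 6 lines: ybyjr ocw lgnzk egrd fben iuor
Hunk 4: at line 1 remove [lgnzk,egrd] add [lob,mep,tnnay] -> 7 lines: ybyjr ocw lob mep tnnay fben iuor
Hunk 5: at line 2 remove [lob,mep] add [xdo,whm] -> 7 lines: ybyjr ocw xdo whm tnnay fben iuor
Hunk 6: at line 1 remove [xdo,whm,tnnay] add [omcvq,jyw,gam] -> 7 lines: ybyjr ocw omcvq jyw gam fben iuor
Final line 1: ybyjr

Answer: ybyjr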